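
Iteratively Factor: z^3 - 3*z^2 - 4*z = (z - 4)*(z^2 + z) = z*(z - 4)*(z + 1)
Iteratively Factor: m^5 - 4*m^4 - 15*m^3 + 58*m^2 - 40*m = (m - 2)*(m^4 - 2*m^3 - 19*m^2 + 20*m) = m*(m - 2)*(m^3 - 2*m^2 - 19*m + 20) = m*(m - 2)*(m - 1)*(m^2 - m - 20) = m*(m - 5)*(m - 2)*(m - 1)*(m + 4)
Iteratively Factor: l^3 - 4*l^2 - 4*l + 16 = (l - 2)*(l^2 - 2*l - 8) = (l - 2)*(l + 2)*(l - 4)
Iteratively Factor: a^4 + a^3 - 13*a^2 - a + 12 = (a + 4)*(a^3 - 3*a^2 - a + 3) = (a + 1)*(a + 4)*(a^2 - 4*a + 3) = (a - 1)*(a + 1)*(a + 4)*(a - 3)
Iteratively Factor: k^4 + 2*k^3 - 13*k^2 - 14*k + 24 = (k - 3)*(k^3 + 5*k^2 + 2*k - 8) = (k - 3)*(k + 4)*(k^2 + k - 2) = (k - 3)*(k + 2)*(k + 4)*(k - 1)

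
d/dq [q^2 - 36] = 2*q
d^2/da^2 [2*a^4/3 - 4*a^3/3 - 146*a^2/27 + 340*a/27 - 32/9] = 8*a^2 - 8*a - 292/27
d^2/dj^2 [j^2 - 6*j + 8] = 2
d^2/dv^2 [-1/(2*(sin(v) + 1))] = (sin(v) - 2)/(2*(sin(v) + 1)^2)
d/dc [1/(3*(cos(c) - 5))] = sin(c)/(3*(cos(c) - 5)^2)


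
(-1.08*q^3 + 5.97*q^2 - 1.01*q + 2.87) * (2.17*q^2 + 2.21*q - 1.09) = -2.3436*q^5 + 10.5681*q^4 + 12.1792*q^3 - 2.5115*q^2 + 7.4436*q - 3.1283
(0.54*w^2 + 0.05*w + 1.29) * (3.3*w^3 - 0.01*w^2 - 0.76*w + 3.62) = 1.782*w^5 + 0.1596*w^4 + 3.8461*w^3 + 1.9039*w^2 - 0.7994*w + 4.6698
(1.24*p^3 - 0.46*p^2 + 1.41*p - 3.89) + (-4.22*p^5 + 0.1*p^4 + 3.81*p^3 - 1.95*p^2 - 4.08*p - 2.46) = -4.22*p^5 + 0.1*p^4 + 5.05*p^3 - 2.41*p^2 - 2.67*p - 6.35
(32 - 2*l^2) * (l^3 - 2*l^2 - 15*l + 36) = -2*l^5 + 4*l^4 + 62*l^3 - 136*l^2 - 480*l + 1152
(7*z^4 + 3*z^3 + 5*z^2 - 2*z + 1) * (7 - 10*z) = -70*z^5 + 19*z^4 - 29*z^3 + 55*z^2 - 24*z + 7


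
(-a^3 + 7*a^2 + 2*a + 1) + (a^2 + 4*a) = -a^3 + 8*a^2 + 6*a + 1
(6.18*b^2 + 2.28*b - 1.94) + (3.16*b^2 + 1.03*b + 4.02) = 9.34*b^2 + 3.31*b + 2.08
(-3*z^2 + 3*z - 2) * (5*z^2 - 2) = -15*z^4 + 15*z^3 - 4*z^2 - 6*z + 4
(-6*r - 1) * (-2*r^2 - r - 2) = 12*r^3 + 8*r^2 + 13*r + 2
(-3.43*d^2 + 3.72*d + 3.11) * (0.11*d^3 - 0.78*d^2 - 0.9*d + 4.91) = -0.3773*d^5 + 3.0846*d^4 + 0.5275*d^3 - 22.6151*d^2 + 15.4662*d + 15.2701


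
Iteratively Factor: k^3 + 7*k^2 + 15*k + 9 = (k + 1)*(k^2 + 6*k + 9) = (k + 1)*(k + 3)*(k + 3)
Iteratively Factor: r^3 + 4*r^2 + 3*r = (r + 1)*(r^2 + 3*r) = r*(r + 1)*(r + 3)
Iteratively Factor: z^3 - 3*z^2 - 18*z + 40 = (z - 5)*(z^2 + 2*z - 8) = (z - 5)*(z + 4)*(z - 2)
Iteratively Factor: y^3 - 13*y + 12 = (y + 4)*(y^2 - 4*y + 3) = (y - 3)*(y + 4)*(y - 1)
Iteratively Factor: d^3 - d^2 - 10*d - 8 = (d + 1)*(d^2 - 2*d - 8) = (d - 4)*(d + 1)*(d + 2)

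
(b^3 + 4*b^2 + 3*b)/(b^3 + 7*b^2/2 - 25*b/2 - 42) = 2*b*(b + 1)/(2*b^2 + b - 28)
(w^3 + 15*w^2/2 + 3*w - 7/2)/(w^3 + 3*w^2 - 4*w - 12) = (2*w^3 + 15*w^2 + 6*w - 7)/(2*(w^3 + 3*w^2 - 4*w - 12))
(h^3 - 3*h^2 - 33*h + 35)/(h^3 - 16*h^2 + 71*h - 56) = (h + 5)/(h - 8)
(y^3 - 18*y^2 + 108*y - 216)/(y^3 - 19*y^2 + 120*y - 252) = (y - 6)/(y - 7)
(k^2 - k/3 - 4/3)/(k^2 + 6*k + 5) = (k - 4/3)/(k + 5)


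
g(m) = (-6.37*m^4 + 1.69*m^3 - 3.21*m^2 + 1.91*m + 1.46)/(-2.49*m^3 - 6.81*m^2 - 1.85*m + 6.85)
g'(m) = (7.47*m^2 + 13.62*m + 1.85)*(-6.37*m^4 + 1.69*m^3 - 3.21*m^2 + 1.91*m + 1.46)/(-2.49*m^3 - 6.81*m^2 - 1.85*m + 6.85)^2 + (-25.48*m^3 + 5.07*m^2 - 6.42*m + 1.91)/(-2.49*m^3 - 6.81*m^2 - 1.85*m + 6.85) = (15.8613*m^6 + 86.7594*m^5 + 15.8517*m^4 - 171.2792*m^3 + 64.5813*m^2 - 24.0918*m + 15.7845)/(6.2001*m^6 + 33.9138*m^5 + 55.5891*m^4 - 8.916*m^3 - 89.8745*m^2 - 25.345*m + 46.9225)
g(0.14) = 0.26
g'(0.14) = 0.32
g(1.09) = 1.09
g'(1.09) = 0.64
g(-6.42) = -28.75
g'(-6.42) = 1.52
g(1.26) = 1.23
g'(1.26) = 0.98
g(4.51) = 6.88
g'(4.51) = 2.12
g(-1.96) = -39.61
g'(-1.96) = 23.91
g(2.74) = 3.40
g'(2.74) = 1.77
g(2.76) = 3.43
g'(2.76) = 1.78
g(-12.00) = -40.43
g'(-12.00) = 2.35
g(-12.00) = -40.43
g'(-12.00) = 2.35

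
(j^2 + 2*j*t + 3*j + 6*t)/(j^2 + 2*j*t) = (j + 3)/j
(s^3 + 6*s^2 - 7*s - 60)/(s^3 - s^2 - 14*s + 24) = (s + 5)/(s - 2)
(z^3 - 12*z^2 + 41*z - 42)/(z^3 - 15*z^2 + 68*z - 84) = (z - 3)/(z - 6)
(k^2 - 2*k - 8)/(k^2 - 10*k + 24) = (k + 2)/(k - 6)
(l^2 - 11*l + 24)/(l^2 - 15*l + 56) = (l - 3)/(l - 7)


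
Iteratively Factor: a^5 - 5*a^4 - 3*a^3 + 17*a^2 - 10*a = (a - 1)*(a^4 - 4*a^3 - 7*a^2 + 10*a) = a*(a - 1)*(a^3 - 4*a^2 - 7*a + 10) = a*(a - 1)*(a + 2)*(a^2 - 6*a + 5) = a*(a - 1)^2*(a + 2)*(a - 5)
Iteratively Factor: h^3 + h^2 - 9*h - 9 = (h - 3)*(h^2 + 4*h + 3) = (h - 3)*(h + 3)*(h + 1)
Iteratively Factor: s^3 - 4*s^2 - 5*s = (s + 1)*(s^2 - 5*s) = s*(s + 1)*(s - 5)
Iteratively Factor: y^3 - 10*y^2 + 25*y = (y)*(y^2 - 10*y + 25) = y*(y - 5)*(y - 5)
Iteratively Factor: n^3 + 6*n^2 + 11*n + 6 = (n + 1)*(n^2 + 5*n + 6) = (n + 1)*(n + 3)*(n + 2)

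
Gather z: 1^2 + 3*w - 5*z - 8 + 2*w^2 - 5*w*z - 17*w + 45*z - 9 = 2*w^2 - 14*w + z*(40 - 5*w) - 16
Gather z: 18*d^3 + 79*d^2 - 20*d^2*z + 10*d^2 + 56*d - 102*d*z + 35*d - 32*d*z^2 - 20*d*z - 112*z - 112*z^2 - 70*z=18*d^3 + 89*d^2 + 91*d + z^2*(-32*d - 112) + z*(-20*d^2 - 122*d - 182)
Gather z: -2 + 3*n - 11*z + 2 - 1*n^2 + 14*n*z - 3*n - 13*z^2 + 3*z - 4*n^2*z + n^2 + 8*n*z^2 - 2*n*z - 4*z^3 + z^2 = -4*z^3 + z^2*(8*n - 12) + z*(-4*n^2 + 12*n - 8)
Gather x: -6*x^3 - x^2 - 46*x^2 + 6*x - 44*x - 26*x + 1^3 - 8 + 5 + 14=-6*x^3 - 47*x^2 - 64*x + 12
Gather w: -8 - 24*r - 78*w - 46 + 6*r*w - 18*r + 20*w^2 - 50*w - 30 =-42*r + 20*w^2 + w*(6*r - 128) - 84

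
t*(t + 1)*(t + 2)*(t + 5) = t^4 + 8*t^3 + 17*t^2 + 10*t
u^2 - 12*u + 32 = (u - 8)*(u - 4)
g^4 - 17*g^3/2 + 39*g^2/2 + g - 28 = (g - 4)*(g - 7/2)*(g - 2)*(g + 1)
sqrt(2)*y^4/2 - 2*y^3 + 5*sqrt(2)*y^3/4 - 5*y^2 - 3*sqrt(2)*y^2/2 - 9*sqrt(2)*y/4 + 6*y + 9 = (y - 3/2)*(y + 3)*(y - 2*sqrt(2))*(sqrt(2)*y/2 + sqrt(2)/2)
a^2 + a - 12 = (a - 3)*(a + 4)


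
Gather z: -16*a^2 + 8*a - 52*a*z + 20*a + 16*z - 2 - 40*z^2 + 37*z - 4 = -16*a^2 + 28*a - 40*z^2 + z*(53 - 52*a) - 6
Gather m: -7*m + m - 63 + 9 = -6*m - 54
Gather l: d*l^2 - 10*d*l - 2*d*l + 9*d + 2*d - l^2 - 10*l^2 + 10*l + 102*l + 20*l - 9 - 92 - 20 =11*d + l^2*(d - 11) + l*(132 - 12*d) - 121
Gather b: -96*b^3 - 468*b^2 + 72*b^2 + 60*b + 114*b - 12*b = -96*b^3 - 396*b^2 + 162*b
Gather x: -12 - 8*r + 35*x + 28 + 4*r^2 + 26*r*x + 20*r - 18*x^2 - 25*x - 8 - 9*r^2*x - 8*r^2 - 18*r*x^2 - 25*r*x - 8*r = -4*r^2 + 4*r + x^2*(-18*r - 18) + x*(-9*r^2 + r + 10) + 8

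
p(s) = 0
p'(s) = 0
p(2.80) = 0.00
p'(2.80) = 0.00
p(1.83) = 0.00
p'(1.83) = 0.00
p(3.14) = 0.00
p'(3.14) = 0.00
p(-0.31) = 0.00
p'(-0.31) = 0.00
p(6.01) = 0.00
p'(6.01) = 0.00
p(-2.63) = 0.00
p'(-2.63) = 0.00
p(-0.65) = 0.00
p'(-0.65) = 0.00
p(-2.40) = 0.00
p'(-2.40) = 0.00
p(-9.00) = 0.00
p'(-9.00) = 0.00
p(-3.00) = 0.00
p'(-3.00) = 0.00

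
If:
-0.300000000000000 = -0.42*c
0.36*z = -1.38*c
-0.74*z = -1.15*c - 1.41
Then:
No Solution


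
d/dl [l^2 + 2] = 2*l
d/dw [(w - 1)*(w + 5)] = 2*w + 4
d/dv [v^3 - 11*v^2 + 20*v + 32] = 3*v^2 - 22*v + 20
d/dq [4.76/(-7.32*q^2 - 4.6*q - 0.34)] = (69.6864*q + 21.896)/(7.32*q^2 + 4.6*q + 0.34)^2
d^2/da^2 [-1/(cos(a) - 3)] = (cos(a)^2 + 3*cos(a) - 2)/(cos(a) - 3)^3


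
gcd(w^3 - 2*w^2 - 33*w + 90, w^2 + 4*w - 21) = w - 3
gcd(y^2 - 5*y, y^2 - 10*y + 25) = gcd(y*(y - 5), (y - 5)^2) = y - 5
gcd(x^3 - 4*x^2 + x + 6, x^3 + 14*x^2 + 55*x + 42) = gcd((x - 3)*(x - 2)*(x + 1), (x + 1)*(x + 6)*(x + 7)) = x + 1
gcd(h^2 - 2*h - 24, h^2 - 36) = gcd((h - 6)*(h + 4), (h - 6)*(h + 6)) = h - 6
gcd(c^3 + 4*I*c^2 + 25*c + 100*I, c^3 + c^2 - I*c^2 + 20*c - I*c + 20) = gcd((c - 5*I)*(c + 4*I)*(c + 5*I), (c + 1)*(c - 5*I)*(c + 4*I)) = c^2 - I*c + 20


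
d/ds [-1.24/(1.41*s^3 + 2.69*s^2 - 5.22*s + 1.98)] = (5.2452*s^2 + 6.6712*s - 6.4728)/(1.41*s^3 + 2.69*s^2 - 5.22*s + 1.98)^2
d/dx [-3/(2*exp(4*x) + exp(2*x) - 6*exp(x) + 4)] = 6*(4*exp(3*x) + exp(x) - 3)*exp(x)/(2*exp(4*x) + exp(2*x) - 6*exp(x) + 4)^2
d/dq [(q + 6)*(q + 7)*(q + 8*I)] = 3*q^2 + q*(26 + 16*I) + 42 + 104*I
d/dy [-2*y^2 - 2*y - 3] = -4*y - 2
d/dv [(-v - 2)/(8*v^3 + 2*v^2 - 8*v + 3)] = (-8*v^3 - 2*v^2 + 8*v + 4*(v + 2)*(6*v^2 + v - 2) - 3)/(8*v^3 + 2*v^2 - 8*v + 3)^2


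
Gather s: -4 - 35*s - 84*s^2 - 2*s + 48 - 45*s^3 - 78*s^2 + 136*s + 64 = -45*s^3 - 162*s^2 + 99*s + 108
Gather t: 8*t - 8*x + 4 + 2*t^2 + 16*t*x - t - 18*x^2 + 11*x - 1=2*t^2 + t*(16*x + 7) - 18*x^2 + 3*x + 3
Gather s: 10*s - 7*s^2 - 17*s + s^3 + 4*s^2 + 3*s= s^3 - 3*s^2 - 4*s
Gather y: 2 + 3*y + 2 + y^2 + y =y^2 + 4*y + 4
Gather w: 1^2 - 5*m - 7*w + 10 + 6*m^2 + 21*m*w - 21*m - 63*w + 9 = 6*m^2 - 26*m + w*(21*m - 70) + 20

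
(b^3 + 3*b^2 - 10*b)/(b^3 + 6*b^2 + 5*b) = (b - 2)/(b + 1)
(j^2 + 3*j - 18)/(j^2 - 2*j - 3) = (j + 6)/(j + 1)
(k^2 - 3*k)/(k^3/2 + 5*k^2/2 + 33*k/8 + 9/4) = 8*k*(k - 3)/(4*k^3 + 20*k^2 + 33*k + 18)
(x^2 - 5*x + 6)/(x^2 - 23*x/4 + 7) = 4*(x^2 - 5*x + 6)/(4*x^2 - 23*x + 28)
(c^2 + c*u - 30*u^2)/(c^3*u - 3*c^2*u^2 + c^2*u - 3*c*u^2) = (c^2 + c*u - 30*u^2)/(c*u*(c^2 - 3*c*u + c - 3*u))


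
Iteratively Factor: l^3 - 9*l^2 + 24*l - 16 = (l - 1)*(l^2 - 8*l + 16) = (l - 4)*(l - 1)*(l - 4)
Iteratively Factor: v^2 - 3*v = (v - 3)*(v)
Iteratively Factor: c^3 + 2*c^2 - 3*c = (c - 1)*(c^2 + 3*c) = c*(c - 1)*(c + 3)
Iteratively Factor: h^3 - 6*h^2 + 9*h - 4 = (h - 1)*(h^2 - 5*h + 4) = (h - 1)^2*(h - 4)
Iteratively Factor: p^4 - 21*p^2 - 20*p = (p + 4)*(p^3 - 4*p^2 - 5*p) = (p - 5)*(p + 4)*(p^2 + p) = p*(p - 5)*(p + 4)*(p + 1)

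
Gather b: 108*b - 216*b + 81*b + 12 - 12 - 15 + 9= -27*b - 6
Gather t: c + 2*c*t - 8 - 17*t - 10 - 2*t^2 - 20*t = c - 2*t^2 + t*(2*c - 37) - 18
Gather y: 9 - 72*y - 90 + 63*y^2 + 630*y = 63*y^2 + 558*y - 81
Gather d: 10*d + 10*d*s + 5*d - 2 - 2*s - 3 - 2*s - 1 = d*(10*s + 15) - 4*s - 6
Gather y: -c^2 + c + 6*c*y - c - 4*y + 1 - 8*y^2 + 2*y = -c^2 - 8*y^2 + y*(6*c - 2) + 1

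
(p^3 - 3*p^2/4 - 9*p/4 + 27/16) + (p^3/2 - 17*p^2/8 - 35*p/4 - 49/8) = 3*p^3/2 - 23*p^2/8 - 11*p - 71/16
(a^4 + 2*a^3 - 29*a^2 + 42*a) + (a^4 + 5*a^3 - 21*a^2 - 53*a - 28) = 2*a^4 + 7*a^3 - 50*a^2 - 11*a - 28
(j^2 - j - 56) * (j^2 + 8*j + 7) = j^4 + 7*j^3 - 57*j^2 - 455*j - 392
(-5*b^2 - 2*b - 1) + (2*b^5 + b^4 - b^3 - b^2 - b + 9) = 2*b^5 + b^4 - b^3 - 6*b^2 - 3*b + 8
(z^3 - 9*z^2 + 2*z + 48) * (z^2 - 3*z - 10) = z^5 - 12*z^4 + 19*z^3 + 132*z^2 - 164*z - 480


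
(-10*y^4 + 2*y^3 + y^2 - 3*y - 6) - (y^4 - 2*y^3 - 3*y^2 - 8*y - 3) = -11*y^4 + 4*y^3 + 4*y^2 + 5*y - 3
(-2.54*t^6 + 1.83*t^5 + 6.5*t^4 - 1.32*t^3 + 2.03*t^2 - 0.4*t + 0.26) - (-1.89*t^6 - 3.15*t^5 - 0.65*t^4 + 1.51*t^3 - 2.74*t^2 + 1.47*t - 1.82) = -0.65*t^6 + 4.98*t^5 + 7.15*t^4 - 2.83*t^3 + 4.77*t^2 - 1.87*t + 2.08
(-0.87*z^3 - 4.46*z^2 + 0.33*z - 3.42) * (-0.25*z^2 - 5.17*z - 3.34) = 0.2175*z^5 + 5.6129*z^4 + 25.8815*z^3 + 14.0453*z^2 + 16.5792*z + 11.4228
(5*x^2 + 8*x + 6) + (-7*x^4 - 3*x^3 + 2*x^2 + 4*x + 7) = -7*x^4 - 3*x^3 + 7*x^2 + 12*x + 13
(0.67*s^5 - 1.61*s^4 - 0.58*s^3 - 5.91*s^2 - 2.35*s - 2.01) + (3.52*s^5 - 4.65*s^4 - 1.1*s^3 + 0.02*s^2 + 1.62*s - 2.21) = 4.19*s^5 - 6.26*s^4 - 1.68*s^3 - 5.89*s^2 - 0.73*s - 4.22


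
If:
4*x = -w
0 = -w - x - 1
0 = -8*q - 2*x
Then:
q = -1/12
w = -4/3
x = 1/3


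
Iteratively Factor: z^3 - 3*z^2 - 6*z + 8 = (z - 1)*(z^2 - 2*z - 8) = (z - 1)*(z + 2)*(z - 4)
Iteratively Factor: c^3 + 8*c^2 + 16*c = (c + 4)*(c^2 + 4*c) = (c + 4)^2*(c)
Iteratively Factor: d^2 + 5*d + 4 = (d + 1)*(d + 4)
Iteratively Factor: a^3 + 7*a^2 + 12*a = (a + 3)*(a^2 + 4*a) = a*(a + 3)*(a + 4)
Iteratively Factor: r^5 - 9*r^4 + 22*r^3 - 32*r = (r - 4)*(r^4 - 5*r^3 + 2*r^2 + 8*r) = (r - 4)^2*(r^3 - r^2 - 2*r) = (r - 4)^2*(r + 1)*(r^2 - 2*r) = (r - 4)^2*(r - 2)*(r + 1)*(r)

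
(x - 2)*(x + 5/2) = x^2 + x/2 - 5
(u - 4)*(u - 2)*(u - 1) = u^3 - 7*u^2 + 14*u - 8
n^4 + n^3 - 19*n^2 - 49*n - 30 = (n - 5)*(n + 1)*(n + 2)*(n + 3)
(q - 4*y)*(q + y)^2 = q^3 - 2*q^2*y - 7*q*y^2 - 4*y^3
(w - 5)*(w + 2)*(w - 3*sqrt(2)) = w^3 - 3*sqrt(2)*w^2 - 3*w^2 - 10*w + 9*sqrt(2)*w + 30*sqrt(2)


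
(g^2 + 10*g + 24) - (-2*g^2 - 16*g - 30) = 3*g^2 + 26*g + 54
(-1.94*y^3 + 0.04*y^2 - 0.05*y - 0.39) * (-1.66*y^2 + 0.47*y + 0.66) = 3.2204*y^5 - 0.9782*y^4 - 1.1786*y^3 + 0.6503*y^2 - 0.2163*y - 0.2574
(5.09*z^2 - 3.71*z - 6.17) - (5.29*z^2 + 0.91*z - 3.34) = -0.2*z^2 - 4.62*z - 2.83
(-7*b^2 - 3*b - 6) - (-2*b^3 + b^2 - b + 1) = 2*b^3 - 8*b^2 - 2*b - 7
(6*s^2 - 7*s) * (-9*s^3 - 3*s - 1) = -54*s^5 + 63*s^4 - 18*s^3 + 15*s^2 + 7*s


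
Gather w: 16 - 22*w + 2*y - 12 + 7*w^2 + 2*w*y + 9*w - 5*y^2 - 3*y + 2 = 7*w^2 + w*(2*y - 13) - 5*y^2 - y + 6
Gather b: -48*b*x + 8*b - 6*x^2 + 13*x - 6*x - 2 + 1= b*(8 - 48*x) - 6*x^2 + 7*x - 1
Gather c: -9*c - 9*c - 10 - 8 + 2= -18*c - 16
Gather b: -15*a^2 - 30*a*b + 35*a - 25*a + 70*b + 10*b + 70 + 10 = -15*a^2 + 10*a + b*(80 - 30*a) + 80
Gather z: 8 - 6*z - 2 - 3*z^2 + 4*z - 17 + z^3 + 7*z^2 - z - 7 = z^3 + 4*z^2 - 3*z - 18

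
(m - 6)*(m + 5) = m^2 - m - 30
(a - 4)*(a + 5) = a^2 + a - 20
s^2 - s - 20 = (s - 5)*(s + 4)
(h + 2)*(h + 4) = h^2 + 6*h + 8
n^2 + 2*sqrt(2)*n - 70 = (n - 5*sqrt(2))*(n + 7*sqrt(2))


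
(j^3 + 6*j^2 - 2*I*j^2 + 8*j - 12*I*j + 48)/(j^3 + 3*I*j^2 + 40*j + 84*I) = (j^2 + j*(6 - 4*I) - 24*I)/(j^2 + I*j + 42)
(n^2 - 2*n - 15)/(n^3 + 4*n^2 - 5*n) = (n^2 - 2*n - 15)/(n*(n^2 + 4*n - 5))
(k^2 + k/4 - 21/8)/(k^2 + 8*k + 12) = (k^2 + k/4 - 21/8)/(k^2 + 8*k + 12)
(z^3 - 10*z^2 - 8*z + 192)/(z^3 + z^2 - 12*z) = (z^2 - 14*z + 48)/(z*(z - 3))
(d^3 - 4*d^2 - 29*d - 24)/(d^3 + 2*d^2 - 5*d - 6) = (d - 8)/(d - 2)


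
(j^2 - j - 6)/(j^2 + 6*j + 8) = (j - 3)/(j + 4)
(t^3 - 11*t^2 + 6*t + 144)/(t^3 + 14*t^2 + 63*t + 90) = (t^2 - 14*t + 48)/(t^2 + 11*t + 30)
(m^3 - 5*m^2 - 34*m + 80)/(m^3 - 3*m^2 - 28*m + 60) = (m - 8)/(m - 6)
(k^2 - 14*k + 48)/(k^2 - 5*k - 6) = (k - 8)/(k + 1)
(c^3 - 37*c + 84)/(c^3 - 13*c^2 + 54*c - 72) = (c + 7)/(c - 6)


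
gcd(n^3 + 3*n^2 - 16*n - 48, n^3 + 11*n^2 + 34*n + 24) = n + 4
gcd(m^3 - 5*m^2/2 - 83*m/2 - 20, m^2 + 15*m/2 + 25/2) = m + 5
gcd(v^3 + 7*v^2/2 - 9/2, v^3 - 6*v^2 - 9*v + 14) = v - 1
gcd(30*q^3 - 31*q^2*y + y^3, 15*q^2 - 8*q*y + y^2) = -5*q + y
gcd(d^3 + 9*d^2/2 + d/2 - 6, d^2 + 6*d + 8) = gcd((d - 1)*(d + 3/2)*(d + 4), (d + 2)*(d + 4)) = d + 4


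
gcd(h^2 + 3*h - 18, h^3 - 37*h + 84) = h - 3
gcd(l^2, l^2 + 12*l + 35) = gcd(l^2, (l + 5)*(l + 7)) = 1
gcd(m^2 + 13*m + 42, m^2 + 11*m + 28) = m + 7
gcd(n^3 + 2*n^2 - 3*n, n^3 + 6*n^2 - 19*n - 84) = n + 3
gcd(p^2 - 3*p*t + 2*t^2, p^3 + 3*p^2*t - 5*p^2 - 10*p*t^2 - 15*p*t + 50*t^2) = p - 2*t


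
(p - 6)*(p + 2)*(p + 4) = p^3 - 28*p - 48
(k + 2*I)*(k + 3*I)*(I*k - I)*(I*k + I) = -k^4 - 5*I*k^3 + 7*k^2 + 5*I*k - 6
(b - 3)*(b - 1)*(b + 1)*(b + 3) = b^4 - 10*b^2 + 9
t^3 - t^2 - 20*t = t*(t - 5)*(t + 4)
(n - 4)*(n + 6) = n^2 + 2*n - 24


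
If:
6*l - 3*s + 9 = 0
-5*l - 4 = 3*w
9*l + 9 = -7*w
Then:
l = -1/8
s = 11/4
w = -9/8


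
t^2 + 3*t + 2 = (t + 1)*(t + 2)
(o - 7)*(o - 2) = o^2 - 9*o + 14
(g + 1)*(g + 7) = g^2 + 8*g + 7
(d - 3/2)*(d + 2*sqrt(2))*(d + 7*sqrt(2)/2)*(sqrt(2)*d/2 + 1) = sqrt(2)*d^4/2 - 3*sqrt(2)*d^3/4 + 13*d^3/2 - 39*d^2/4 + 25*sqrt(2)*d^2/2 - 75*sqrt(2)*d/4 + 14*d - 21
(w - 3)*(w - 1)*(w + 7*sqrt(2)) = w^3 - 4*w^2 + 7*sqrt(2)*w^2 - 28*sqrt(2)*w + 3*w + 21*sqrt(2)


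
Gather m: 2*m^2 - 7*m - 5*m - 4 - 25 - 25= 2*m^2 - 12*m - 54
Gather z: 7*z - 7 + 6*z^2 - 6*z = 6*z^2 + z - 7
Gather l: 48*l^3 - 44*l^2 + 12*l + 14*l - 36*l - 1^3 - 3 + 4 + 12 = 48*l^3 - 44*l^2 - 10*l + 12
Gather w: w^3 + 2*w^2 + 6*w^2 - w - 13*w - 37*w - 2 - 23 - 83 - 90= w^3 + 8*w^2 - 51*w - 198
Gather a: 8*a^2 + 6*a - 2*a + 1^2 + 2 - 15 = 8*a^2 + 4*a - 12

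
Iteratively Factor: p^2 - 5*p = (p)*(p - 5)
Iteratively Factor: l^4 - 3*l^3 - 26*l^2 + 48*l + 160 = (l + 4)*(l^3 - 7*l^2 + 2*l + 40) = (l - 5)*(l + 4)*(l^2 - 2*l - 8) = (l - 5)*(l - 4)*(l + 4)*(l + 2)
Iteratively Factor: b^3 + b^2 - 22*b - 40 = (b + 2)*(b^2 - b - 20) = (b - 5)*(b + 2)*(b + 4)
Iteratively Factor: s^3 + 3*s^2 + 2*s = (s)*(s^2 + 3*s + 2) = s*(s + 1)*(s + 2)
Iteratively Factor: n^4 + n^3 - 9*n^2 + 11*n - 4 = (n - 1)*(n^3 + 2*n^2 - 7*n + 4) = (n - 1)^2*(n^2 + 3*n - 4) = (n - 1)^2*(n + 4)*(n - 1)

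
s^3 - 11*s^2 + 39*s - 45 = (s - 5)*(s - 3)^2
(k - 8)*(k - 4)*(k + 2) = k^3 - 10*k^2 + 8*k + 64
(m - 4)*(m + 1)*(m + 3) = m^3 - 13*m - 12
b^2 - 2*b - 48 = (b - 8)*(b + 6)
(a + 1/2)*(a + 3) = a^2 + 7*a/2 + 3/2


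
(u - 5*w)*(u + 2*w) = u^2 - 3*u*w - 10*w^2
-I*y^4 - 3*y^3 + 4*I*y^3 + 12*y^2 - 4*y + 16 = (y - 4)*(y - 2*I)^2*(-I*y + 1)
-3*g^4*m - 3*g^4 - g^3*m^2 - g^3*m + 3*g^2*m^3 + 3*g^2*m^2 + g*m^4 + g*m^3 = (-g + m)*(g + m)*(3*g + m)*(g*m + g)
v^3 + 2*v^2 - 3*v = v*(v - 1)*(v + 3)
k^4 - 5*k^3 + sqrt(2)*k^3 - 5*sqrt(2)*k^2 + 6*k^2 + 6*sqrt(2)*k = k*(k - 3)*(k - 2)*(k + sqrt(2))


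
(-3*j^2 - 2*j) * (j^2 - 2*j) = -3*j^4 + 4*j^3 + 4*j^2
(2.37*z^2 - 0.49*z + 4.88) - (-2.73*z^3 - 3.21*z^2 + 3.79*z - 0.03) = 2.73*z^3 + 5.58*z^2 - 4.28*z + 4.91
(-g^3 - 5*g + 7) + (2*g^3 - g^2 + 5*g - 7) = g^3 - g^2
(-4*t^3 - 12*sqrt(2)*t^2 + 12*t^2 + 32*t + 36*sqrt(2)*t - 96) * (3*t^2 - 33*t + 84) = -12*t^5 - 36*sqrt(2)*t^4 + 168*t^4 - 636*t^3 + 504*sqrt(2)*t^3 - 2196*sqrt(2)*t^2 - 336*t^2 + 3024*sqrt(2)*t + 5856*t - 8064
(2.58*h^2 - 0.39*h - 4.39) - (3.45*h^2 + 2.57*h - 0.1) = -0.87*h^2 - 2.96*h - 4.29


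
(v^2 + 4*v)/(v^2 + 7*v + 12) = v/(v + 3)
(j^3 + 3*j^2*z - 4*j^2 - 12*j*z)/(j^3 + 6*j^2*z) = (j^2 + 3*j*z - 4*j - 12*z)/(j*(j + 6*z))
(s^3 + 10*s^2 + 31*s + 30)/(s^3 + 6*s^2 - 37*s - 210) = (s^2 + 5*s + 6)/(s^2 + s - 42)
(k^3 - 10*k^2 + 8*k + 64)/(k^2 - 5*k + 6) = (k^3 - 10*k^2 + 8*k + 64)/(k^2 - 5*k + 6)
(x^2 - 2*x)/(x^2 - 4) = x/(x + 2)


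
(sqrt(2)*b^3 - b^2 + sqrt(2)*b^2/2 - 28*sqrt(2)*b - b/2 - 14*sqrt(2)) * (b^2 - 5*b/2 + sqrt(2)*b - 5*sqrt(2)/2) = sqrt(2)*b^5 - 2*sqrt(2)*b^4 + b^4 - 121*sqrt(2)*b^3/4 - 2*b^3 - 229*b^2/4 + 58*sqrt(2)*b^2 + 145*sqrt(2)*b/4 + 112*b + 70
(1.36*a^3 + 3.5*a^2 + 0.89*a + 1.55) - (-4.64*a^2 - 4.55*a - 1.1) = 1.36*a^3 + 8.14*a^2 + 5.44*a + 2.65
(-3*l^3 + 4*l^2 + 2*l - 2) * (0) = 0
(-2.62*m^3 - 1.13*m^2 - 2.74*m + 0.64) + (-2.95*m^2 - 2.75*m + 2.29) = -2.62*m^3 - 4.08*m^2 - 5.49*m + 2.93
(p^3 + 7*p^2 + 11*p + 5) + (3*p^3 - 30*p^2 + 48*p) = 4*p^3 - 23*p^2 + 59*p + 5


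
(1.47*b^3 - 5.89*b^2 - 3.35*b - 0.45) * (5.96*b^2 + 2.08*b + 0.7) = 8.7612*b^5 - 32.0468*b^4 - 31.1882*b^3 - 13.773*b^2 - 3.281*b - 0.315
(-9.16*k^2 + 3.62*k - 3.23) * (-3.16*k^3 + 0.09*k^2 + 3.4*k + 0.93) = 28.9456*k^5 - 12.2636*k^4 - 20.6114*k^3 + 3.4985*k^2 - 7.6154*k - 3.0039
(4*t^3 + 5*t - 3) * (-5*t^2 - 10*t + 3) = -20*t^5 - 40*t^4 - 13*t^3 - 35*t^2 + 45*t - 9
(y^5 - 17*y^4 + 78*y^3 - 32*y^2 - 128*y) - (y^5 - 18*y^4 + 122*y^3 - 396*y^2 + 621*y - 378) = y^4 - 44*y^3 + 364*y^2 - 749*y + 378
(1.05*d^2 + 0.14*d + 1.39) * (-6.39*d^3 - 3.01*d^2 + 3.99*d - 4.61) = -6.7095*d^5 - 4.0551*d^4 - 5.114*d^3 - 8.4658*d^2 + 4.9007*d - 6.4079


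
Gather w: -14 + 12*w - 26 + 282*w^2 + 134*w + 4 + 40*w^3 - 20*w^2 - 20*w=40*w^3 + 262*w^2 + 126*w - 36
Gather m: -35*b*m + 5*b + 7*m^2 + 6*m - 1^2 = 5*b + 7*m^2 + m*(6 - 35*b) - 1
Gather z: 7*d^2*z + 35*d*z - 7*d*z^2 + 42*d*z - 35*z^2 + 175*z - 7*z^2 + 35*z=z^2*(-7*d - 42) + z*(7*d^2 + 77*d + 210)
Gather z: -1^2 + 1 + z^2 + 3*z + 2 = z^2 + 3*z + 2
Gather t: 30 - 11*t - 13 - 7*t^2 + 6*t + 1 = -7*t^2 - 5*t + 18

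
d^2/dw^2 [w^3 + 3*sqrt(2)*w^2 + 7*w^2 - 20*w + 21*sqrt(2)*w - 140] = 6*w + 6*sqrt(2) + 14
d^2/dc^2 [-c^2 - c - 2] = -2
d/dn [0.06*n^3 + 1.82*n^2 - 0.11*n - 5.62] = 0.18*n^2 + 3.64*n - 0.11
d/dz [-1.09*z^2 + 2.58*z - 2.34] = 2.58 - 2.18*z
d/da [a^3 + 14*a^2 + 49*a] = 3*a^2 + 28*a + 49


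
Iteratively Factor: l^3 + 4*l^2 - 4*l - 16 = (l + 2)*(l^2 + 2*l - 8) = (l - 2)*(l + 2)*(l + 4)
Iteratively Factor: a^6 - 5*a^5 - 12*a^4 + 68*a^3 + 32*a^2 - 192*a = (a - 4)*(a^5 - a^4 - 16*a^3 + 4*a^2 + 48*a) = a*(a - 4)*(a^4 - a^3 - 16*a^2 + 4*a + 48) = a*(a - 4)*(a + 2)*(a^3 - 3*a^2 - 10*a + 24) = a*(a - 4)*(a + 2)*(a + 3)*(a^2 - 6*a + 8) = a*(a - 4)^2*(a + 2)*(a + 3)*(a - 2)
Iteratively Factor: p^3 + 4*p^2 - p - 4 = (p - 1)*(p^2 + 5*p + 4) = (p - 1)*(p + 4)*(p + 1)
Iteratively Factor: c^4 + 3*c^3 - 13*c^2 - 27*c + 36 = (c - 1)*(c^3 + 4*c^2 - 9*c - 36) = (c - 3)*(c - 1)*(c^2 + 7*c + 12) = (c - 3)*(c - 1)*(c + 4)*(c + 3)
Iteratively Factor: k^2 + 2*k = (k)*(k + 2)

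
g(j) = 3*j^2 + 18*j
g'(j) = 6*j + 18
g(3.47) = 98.58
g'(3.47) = 38.82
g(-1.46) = -19.89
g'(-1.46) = 9.24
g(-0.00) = 0.00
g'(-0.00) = 18.00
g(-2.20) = -25.08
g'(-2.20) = 4.80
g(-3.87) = -24.73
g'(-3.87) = -5.22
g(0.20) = 3.72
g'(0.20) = 19.20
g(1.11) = 23.68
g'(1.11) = 24.66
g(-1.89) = -23.30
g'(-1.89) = 6.66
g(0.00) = 0.00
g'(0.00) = 18.00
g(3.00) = 81.00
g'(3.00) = 36.00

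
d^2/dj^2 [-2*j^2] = -4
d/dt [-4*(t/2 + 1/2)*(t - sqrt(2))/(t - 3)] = 2*(-t^2 + 6*t - 4*sqrt(2) + 3)/(t^2 - 6*t + 9)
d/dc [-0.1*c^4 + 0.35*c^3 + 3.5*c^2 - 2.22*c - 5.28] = -0.4*c^3 + 1.05*c^2 + 7.0*c - 2.22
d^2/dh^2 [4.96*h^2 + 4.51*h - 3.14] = 9.92000000000000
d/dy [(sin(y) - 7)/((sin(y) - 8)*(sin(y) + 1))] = (14*sin(y) + cos(y)^2 - 58)*cos(y)/((sin(y) - 8)^2*(sin(y) + 1)^2)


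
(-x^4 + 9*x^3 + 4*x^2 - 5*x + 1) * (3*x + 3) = -3*x^5 + 24*x^4 + 39*x^3 - 3*x^2 - 12*x + 3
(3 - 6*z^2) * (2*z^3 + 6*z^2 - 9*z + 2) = -12*z^5 - 36*z^4 + 60*z^3 + 6*z^2 - 27*z + 6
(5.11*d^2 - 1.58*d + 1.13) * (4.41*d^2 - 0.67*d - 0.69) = 22.5351*d^4 - 10.3915*d^3 + 2.516*d^2 + 0.3331*d - 0.7797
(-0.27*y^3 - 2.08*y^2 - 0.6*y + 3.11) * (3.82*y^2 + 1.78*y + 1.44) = -1.0314*y^5 - 8.4262*y^4 - 6.3832*y^3 + 7.817*y^2 + 4.6718*y + 4.4784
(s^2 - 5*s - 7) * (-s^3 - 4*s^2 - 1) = -s^5 + s^4 + 27*s^3 + 27*s^2 + 5*s + 7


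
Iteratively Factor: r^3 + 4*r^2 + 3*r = (r + 1)*(r^2 + 3*r) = r*(r + 1)*(r + 3)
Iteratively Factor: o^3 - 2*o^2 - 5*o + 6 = (o - 1)*(o^2 - o - 6) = (o - 1)*(o + 2)*(o - 3)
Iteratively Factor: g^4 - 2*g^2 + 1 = (g - 1)*(g^3 + g^2 - g - 1) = (g - 1)^2*(g^2 + 2*g + 1) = (g - 1)^2*(g + 1)*(g + 1)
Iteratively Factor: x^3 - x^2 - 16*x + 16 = (x + 4)*(x^2 - 5*x + 4) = (x - 1)*(x + 4)*(x - 4)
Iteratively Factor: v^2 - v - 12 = (v - 4)*(v + 3)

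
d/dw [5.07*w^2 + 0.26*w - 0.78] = 10.14*w + 0.26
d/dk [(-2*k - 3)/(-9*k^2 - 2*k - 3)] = 18*k*(-k - 3)/(81*k^4 + 36*k^3 + 58*k^2 + 12*k + 9)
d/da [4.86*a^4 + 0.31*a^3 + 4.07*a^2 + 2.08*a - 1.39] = 19.44*a^3 + 0.93*a^2 + 8.14*a + 2.08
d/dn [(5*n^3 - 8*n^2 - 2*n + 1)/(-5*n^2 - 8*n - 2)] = (-25*n^4 - 80*n^3 + 24*n^2 + 42*n + 12)/(25*n^4 + 80*n^3 + 84*n^2 + 32*n + 4)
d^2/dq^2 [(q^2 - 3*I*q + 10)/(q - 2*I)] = 24/(q^3 - 6*I*q^2 - 12*q + 8*I)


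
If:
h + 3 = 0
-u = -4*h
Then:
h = -3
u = -12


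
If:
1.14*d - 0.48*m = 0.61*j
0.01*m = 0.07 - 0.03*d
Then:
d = 2.33333333333333 - 0.333333333333333*m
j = 4.36065573770492 - 1.40983606557377*m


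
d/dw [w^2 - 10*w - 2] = 2*w - 10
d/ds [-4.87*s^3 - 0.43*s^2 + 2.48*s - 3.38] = -14.61*s^2 - 0.86*s + 2.48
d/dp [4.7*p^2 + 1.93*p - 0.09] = 9.4*p + 1.93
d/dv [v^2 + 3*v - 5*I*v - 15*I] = 2*v + 3 - 5*I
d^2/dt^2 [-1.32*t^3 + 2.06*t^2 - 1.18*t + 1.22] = 4.12 - 7.92*t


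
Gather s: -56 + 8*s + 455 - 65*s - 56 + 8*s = 343 - 49*s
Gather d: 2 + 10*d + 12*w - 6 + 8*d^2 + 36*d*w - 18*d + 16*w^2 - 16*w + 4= 8*d^2 + d*(36*w - 8) + 16*w^2 - 4*w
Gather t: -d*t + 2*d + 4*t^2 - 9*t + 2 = 2*d + 4*t^2 + t*(-d - 9) + 2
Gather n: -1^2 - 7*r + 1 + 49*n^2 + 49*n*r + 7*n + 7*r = 49*n^2 + n*(49*r + 7)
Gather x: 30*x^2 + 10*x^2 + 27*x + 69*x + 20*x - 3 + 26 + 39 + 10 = 40*x^2 + 116*x + 72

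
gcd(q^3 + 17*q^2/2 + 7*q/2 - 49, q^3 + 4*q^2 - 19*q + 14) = q^2 + 5*q - 14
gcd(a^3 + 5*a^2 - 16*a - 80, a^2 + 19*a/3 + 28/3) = a + 4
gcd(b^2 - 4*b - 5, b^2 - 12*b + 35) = b - 5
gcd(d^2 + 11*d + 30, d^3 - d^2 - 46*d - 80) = d + 5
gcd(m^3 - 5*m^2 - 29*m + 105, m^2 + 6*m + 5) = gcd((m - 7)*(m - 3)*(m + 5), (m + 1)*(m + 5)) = m + 5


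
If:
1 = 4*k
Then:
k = 1/4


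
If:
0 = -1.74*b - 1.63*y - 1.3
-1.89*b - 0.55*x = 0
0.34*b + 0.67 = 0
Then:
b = -1.97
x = 6.77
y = 1.31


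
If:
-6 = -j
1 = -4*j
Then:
No Solution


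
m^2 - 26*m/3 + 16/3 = (m - 8)*(m - 2/3)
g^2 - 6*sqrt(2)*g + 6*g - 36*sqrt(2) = (g + 6)*(g - 6*sqrt(2))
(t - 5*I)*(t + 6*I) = t^2 + I*t + 30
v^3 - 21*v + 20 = (v - 4)*(v - 1)*(v + 5)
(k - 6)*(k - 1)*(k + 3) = k^3 - 4*k^2 - 15*k + 18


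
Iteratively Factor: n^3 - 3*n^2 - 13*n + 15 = (n - 1)*(n^2 - 2*n - 15) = (n - 1)*(n + 3)*(n - 5)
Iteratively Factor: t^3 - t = (t - 1)*(t^2 + t) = (t - 1)*(t + 1)*(t)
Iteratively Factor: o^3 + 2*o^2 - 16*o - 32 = (o - 4)*(o^2 + 6*o + 8) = (o - 4)*(o + 2)*(o + 4)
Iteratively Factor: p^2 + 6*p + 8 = (p + 2)*(p + 4)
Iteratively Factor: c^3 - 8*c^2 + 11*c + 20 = (c - 5)*(c^2 - 3*c - 4) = (c - 5)*(c - 4)*(c + 1)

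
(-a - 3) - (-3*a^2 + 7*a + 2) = 3*a^2 - 8*a - 5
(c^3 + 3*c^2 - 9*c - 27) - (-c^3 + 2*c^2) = 2*c^3 + c^2 - 9*c - 27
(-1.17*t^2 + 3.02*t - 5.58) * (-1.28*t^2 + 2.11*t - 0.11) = 1.4976*t^4 - 6.3343*t^3 + 13.6433*t^2 - 12.106*t + 0.6138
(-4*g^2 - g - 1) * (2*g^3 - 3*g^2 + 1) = -8*g^5 + 10*g^4 + g^3 - g^2 - g - 1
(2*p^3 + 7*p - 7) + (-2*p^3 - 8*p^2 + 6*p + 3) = -8*p^2 + 13*p - 4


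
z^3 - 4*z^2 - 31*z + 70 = (z - 7)*(z - 2)*(z + 5)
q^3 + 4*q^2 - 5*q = q*(q - 1)*(q + 5)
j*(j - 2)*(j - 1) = j^3 - 3*j^2 + 2*j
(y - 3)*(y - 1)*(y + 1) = y^3 - 3*y^2 - y + 3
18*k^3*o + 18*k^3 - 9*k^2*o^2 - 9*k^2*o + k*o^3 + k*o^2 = (-6*k + o)*(-3*k + o)*(k*o + k)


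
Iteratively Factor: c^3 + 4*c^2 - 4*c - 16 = (c + 4)*(c^2 - 4) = (c + 2)*(c + 4)*(c - 2)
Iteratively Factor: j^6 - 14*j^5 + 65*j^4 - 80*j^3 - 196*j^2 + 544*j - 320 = (j - 4)*(j^5 - 10*j^4 + 25*j^3 + 20*j^2 - 116*j + 80) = (j - 5)*(j - 4)*(j^4 - 5*j^3 + 20*j - 16) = (j - 5)*(j - 4)^2*(j^3 - j^2 - 4*j + 4) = (j - 5)*(j - 4)^2*(j + 2)*(j^2 - 3*j + 2) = (j - 5)*(j - 4)^2*(j - 2)*(j + 2)*(j - 1)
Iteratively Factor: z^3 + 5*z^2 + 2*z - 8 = (z + 4)*(z^2 + z - 2) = (z + 2)*(z + 4)*(z - 1)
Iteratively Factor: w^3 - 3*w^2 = (w)*(w^2 - 3*w) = w*(w - 3)*(w)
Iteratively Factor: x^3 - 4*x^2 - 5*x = (x + 1)*(x^2 - 5*x) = x*(x + 1)*(x - 5)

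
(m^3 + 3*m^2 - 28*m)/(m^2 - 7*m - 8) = m*(-m^2 - 3*m + 28)/(-m^2 + 7*m + 8)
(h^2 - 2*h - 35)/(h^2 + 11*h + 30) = (h - 7)/(h + 6)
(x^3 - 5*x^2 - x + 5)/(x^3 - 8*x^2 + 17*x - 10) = (x + 1)/(x - 2)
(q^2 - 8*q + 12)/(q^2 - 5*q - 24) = (-q^2 + 8*q - 12)/(-q^2 + 5*q + 24)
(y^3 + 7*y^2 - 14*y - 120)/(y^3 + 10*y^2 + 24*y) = (y^2 + y - 20)/(y*(y + 4))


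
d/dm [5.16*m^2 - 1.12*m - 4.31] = 10.32*m - 1.12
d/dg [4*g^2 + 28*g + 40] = 8*g + 28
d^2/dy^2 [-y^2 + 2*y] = -2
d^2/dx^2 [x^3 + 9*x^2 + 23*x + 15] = 6*x + 18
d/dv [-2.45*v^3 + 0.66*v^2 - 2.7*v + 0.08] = -7.35*v^2 + 1.32*v - 2.7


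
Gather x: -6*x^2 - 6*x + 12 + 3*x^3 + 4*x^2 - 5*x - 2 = 3*x^3 - 2*x^2 - 11*x + 10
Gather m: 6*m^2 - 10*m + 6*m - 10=6*m^2 - 4*m - 10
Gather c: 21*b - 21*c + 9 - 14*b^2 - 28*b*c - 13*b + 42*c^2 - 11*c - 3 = -14*b^2 + 8*b + 42*c^2 + c*(-28*b - 32) + 6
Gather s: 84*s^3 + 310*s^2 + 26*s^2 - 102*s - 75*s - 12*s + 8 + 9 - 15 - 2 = 84*s^3 + 336*s^2 - 189*s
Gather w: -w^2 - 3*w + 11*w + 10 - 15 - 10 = -w^2 + 8*w - 15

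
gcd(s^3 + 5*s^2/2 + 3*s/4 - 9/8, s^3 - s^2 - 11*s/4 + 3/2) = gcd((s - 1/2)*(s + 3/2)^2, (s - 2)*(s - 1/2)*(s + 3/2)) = s^2 + s - 3/4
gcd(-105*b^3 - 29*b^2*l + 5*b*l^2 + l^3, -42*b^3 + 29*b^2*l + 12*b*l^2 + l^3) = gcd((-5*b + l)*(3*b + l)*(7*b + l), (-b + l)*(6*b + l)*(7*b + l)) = 7*b + l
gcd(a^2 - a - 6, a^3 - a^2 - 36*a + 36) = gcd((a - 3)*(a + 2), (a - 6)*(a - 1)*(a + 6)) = 1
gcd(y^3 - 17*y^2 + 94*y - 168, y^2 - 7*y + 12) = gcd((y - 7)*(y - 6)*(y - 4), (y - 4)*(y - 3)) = y - 4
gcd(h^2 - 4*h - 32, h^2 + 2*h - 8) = h + 4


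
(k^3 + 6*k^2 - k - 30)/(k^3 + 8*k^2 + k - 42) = (k + 5)/(k + 7)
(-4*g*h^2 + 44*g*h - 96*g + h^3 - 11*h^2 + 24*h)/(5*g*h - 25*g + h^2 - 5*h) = (-4*g*h^2 + 44*g*h - 96*g + h^3 - 11*h^2 + 24*h)/(5*g*h - 25*g + h^2 - 5*h)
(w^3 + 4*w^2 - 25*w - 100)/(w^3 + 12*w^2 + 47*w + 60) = (w - 5)/(w + 3)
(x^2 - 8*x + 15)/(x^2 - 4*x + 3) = (x - 5)/(x - 1)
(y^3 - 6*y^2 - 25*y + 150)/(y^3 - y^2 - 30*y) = (y - 5)/y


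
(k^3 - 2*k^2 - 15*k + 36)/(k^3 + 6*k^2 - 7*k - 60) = (k - 3)/(k + 5)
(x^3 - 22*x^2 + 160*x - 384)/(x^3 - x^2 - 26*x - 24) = (x^2 - 16*x + 64)/(x^2 + 5*x + 4)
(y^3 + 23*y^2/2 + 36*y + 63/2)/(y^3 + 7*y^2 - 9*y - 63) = (y + 3/2)/(y - 3)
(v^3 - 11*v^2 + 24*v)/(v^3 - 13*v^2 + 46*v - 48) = v/(v - 2)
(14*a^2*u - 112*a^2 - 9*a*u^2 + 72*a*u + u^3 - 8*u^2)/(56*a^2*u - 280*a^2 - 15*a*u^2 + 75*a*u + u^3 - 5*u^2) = (-2*a*u + 16*a + u^2 - 8*u)/(-8*a*u + 40*a + u^2 - 5*u)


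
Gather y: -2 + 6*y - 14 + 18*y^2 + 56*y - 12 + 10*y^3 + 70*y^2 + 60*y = 10*y^3 + 88*y^2 + 122*y - 28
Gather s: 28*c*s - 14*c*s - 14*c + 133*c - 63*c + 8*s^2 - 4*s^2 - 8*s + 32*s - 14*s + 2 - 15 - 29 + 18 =56*c + 4*s^2 + s*(14*c + 10) - 24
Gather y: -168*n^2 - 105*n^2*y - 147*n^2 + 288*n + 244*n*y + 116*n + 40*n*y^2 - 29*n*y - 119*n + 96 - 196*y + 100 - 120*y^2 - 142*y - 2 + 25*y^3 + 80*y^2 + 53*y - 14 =-315*n^2 + 285*n + 25*y^3 + y^2*(40*n - 40) + y*(-105*n^2 + 215*n - 285) + 180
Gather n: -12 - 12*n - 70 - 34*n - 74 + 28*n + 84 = -18*n - 72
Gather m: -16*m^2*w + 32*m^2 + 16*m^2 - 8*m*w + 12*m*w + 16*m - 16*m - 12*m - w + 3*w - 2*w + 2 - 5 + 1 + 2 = m^2*(48 - 16*w) + m*(4*w - 12)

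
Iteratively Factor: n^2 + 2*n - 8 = (n - 2)*(n + 4)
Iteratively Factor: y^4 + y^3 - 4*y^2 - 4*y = (y + 2)*(y^3 - y^2 - 2*y) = (y - 2)*(y + 2)*(y^2 + y) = y*(y - 2)*(y + 2)*(y + 1)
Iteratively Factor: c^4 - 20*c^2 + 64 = (c - 2)*(c^3 + 2*c^2 - 16*c - 32) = (c - 4)*(c - 2)*(c^2 + 6*c + 8) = (c - 4)*(c - 2)*(c + 4)*(c + 2)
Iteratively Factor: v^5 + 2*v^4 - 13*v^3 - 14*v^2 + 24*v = (v + 4)*(v^4 - 2*v^3 - 5*v^2 + 6*v) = v*(v + 4)*(v^3 - 2*v^2 - 5*v + 6) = v*(v - 3)*(v + 4)*(v^2 + v - 2) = v*(v - 3)*(v - 1)*(v + 4)*(v + 2)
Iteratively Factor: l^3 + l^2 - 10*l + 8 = (l - 1)*(l^2 + 2*l - 8) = (l - 1)*(l + 4)*(l - 2)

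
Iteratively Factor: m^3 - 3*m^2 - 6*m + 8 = (m - 4)*(m^2 + m - 2) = (m - 4)*(m - 1)*(m + 2)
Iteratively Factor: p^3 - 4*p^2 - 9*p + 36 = (p - 4)*(p^2 - 9) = (p - 4)*(p + 3)*(p - 3)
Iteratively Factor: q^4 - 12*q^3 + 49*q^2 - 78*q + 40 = (q - 4)*(q^3 - 8*q^2 + 17*q - 10) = (q - 4)*(q - 2)*(q^2 - 6*q + 5) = (q - 4)*(q - 2)*(q - 1)*(q - 5)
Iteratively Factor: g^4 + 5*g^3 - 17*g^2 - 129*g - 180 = (g + 3)*(g^3 + 2*g^2 - 23*g - 60) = (g + 3)*(g + 4)*(g^2 - 2*g - 15) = (g - 5)*(g + 3)*(g + 4)*(g + 3)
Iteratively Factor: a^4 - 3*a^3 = (a)*(a^3 - 3*a^2) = a^2*(a^2 - 3*a) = a^3*(a - 3)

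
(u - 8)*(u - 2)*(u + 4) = u^3 - 6*u^2 - 24*u + 64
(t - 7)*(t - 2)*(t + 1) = t^3 - 8*t^2 + 5*t + 14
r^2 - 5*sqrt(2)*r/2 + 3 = (r - 3*sqrt(2)/2)*(r - sqrt(2))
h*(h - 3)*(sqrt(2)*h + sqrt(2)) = sqrt(2)*h^3 - 2*sqrt(2)*h^2 - 3*sqrt(2)*h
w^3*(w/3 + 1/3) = w^4/3 + w^3/3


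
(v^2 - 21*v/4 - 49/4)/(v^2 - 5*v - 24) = (-4*v^2 + 21*v + 49)/(4*(-v^2 + 5*v + 24))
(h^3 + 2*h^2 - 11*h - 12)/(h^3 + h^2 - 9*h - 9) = (h + 4)/(h + 3)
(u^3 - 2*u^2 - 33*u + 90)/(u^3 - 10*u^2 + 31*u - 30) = (u + 6)/(u - 2)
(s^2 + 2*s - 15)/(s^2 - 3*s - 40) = (s - 3)/(s - 8)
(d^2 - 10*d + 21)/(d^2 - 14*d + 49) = (d - 3)/(d - 7)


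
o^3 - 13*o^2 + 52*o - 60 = (o - 6)*(o - 5)*(o - 2)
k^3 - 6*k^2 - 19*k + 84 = (k - 7)*(k - 3)*(k + 4)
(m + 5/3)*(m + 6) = m^2 + 23*m/3 + 10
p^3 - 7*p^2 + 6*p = p*(p - 6)*(p - 1)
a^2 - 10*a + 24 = (a - 6)*(a - 4)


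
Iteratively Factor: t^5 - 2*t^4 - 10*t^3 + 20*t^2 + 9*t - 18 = (t - 3)*(t^4 + t^3 - 7*t^2 - t + 6) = (t - 3)*(t + 3)*(t^3 - 2*t^2 - t + 2) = (t - 3)*(t + 1)*(t + 3)*(t^2 - 3*t + 2) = (t - 3)*(t - 2)*(t + 1)*(t + 3)*(t - 1)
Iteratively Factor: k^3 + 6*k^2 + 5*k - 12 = (k - 1)*(k^2 + 7*k + 12) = (k - 1)*(k + 3)*(k + 4)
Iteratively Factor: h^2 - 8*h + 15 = (h - 3)*(h - 5)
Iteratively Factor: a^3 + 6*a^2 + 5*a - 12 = (a + 3)*(a^2 + 3*a - 4) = (a + 3)*(a + 4)*(a - 1)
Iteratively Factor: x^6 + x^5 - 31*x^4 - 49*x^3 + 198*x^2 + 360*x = (x - 5)*(x^5 + 6*x^4 - x^3 - 54*x^2 - 72*x) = (x - 5)*(x + 3)*(x^4 + 3*x^3 - 10*x^2 - 24*x) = (x - 5)*(x + 3)*(x + 4)*(x^3 - x^2 - 6*x) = x*(x - 5)*(x + 3)*(x + 4)*(x^2 - x - 6) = x*(x - 5)*(x - 3)*(x + 3)*(x + 4)*(x + 2)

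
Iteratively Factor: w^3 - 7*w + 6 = (w - 2)*(w^2 + 2*w - 3) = (w - 2)*(w + 3)*(w - 1)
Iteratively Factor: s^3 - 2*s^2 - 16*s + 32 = (s + 4)*(s^2 - 6*s + 8) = (s - 4)*(s + 4)*(s - 2)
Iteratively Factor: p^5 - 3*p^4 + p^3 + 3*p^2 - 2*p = (p + 1)*(p^4 - 4*p^3 + 5*p^2 - 2*p) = (p - 2)*(p + 1)*(p^3 - 2*p^2 + p) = p*(p - 2)*(p + 1)*(p^2 - 2*p + 1) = p*(p - 2)*(p - 1)*(p + 1)*(p - 1)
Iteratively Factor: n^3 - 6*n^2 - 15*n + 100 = (n - 5)*(n^2 - n - 20) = (n - 5)*(n + 4)*(n - 5)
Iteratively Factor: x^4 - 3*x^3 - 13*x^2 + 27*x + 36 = (x + 3)*(x^3 - 6*x^2 + 5*x + 12) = (x - 4)*(x + 3)*(x^2 - 2*x - 3) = (x - 4)*(x - 3)*(x + 3)*(x + 1)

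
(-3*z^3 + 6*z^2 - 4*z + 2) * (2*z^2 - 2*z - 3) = -6*z^5 + 18*z^4 - 11*z^3 - 6*z^2 + 8*z - 6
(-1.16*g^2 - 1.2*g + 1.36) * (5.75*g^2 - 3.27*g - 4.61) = -6.67*g^4 - 3.1068*g^3 + 17.0916*g^2 + 1.0848*g - 6.2696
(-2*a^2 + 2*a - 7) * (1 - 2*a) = 4*a^3 - 6*a^2 + 16*a - 7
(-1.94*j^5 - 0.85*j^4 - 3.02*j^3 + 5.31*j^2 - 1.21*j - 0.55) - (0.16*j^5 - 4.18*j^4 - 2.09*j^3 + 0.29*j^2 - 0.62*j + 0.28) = -2.1*j^5 + 3.33*j^4 - 0.93*j^3 + 5.02*j^2 - 0.59*j - 0.83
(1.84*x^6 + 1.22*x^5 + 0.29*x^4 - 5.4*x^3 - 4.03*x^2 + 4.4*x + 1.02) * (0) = 0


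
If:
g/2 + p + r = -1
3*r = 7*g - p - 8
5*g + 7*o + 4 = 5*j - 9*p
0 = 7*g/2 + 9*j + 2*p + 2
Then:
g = 4*r/15 + 14/15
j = 4*r/27 - 7/27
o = 1297*r/945 + 437/945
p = -17*r/15 - 22/15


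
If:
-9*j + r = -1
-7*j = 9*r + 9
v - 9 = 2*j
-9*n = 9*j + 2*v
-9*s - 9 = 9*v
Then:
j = 0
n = -2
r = -1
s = -10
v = 9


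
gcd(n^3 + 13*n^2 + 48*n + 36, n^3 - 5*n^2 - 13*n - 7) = n + 1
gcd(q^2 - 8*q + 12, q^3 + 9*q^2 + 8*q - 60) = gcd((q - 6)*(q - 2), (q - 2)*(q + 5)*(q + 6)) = q - 2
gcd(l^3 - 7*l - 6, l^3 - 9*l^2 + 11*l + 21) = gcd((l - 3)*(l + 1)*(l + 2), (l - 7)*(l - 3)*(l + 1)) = l^2 - 2*l - 3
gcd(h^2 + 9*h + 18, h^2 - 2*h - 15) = h + 3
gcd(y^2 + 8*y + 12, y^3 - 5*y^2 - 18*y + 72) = 1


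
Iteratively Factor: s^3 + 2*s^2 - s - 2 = (s + 2)*(s^2 - 1) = (s + 1)*(s + 2)*(s - 1)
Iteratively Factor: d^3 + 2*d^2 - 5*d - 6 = (d + 3)*(d^2 - d - 2) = (d + 1)*(d + 3)*(d - 2)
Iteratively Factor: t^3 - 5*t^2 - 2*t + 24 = (t + 2)*(t^2 - 7*t + 12) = (t - 3)*(t + 2)*(t - 4)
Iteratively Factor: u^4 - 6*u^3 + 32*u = (u - 4)*(u^3 - 2*u^2 - 8*u) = (u - 4)^2*(u^2 + 2*u) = (u - 4)^2*(u + 2)*(u)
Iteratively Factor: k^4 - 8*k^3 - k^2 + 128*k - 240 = (k - 3)*(k^3 - 5*k^2 - 16*k + 80) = (k - 3)*(k + 4)*(k^2 - 9*k + 20) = (k - 4)*(k - 3)*(k + 4)*(k - 5)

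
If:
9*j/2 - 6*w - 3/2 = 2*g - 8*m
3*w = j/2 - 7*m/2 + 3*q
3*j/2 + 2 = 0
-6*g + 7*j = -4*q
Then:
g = 45*w/29 - 293/348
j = -4/3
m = 33*w/29 + 253/348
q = 135*w/58 + 745/696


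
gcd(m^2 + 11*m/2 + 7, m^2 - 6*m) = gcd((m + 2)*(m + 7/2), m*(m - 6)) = 1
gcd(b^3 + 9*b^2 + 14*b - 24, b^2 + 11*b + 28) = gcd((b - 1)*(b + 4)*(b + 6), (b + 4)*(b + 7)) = b + 4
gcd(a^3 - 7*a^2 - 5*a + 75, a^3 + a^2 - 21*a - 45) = a^2 - 2*a - 15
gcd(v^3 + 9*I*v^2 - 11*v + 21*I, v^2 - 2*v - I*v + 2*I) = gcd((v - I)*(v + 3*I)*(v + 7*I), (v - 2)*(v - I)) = v - I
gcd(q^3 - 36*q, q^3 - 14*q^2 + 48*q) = q^2 - 6*q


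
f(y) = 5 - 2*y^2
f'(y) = -4*y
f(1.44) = 0.85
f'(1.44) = -5.76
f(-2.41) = -6.62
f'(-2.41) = 9.64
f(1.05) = 2.80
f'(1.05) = -4.20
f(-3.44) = -18.67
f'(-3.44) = 13.76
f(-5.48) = -55.06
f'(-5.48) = 21.92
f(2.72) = -9.80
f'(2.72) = -10.88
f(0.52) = 4.46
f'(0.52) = -2.08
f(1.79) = -1.41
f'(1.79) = -7.16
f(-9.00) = -157.00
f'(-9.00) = 36.00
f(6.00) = -67.00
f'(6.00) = -24.00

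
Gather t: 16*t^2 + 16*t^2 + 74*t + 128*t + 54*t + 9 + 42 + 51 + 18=32*t^2 + 256*t + 120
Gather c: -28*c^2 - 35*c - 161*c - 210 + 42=-28*c^2 - 196*c - 168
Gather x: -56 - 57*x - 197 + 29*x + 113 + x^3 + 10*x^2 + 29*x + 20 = x^3 + 10*x^2 + x - 120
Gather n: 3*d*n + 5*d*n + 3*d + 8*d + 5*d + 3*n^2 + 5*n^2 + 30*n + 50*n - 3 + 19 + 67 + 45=16*d + 8*n^2 + n*(8*d + 80) + 128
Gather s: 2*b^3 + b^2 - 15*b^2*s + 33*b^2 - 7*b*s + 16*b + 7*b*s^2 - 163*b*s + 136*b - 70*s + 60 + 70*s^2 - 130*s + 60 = 2*b^3 + 34*b^2 + 152*b + s^2*(7*b + 70) + s*(-15*b^2 - 170*b - 200) + 120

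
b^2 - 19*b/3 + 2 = (b - 6)*(b - 1/3)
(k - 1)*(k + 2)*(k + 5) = k^3 + 6*k^2 + 3*k - 10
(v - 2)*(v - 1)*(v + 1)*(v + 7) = v^4 + 5*v^3 - 15*v^2 - 5*v + 14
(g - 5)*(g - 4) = g^2 - 9*g + 20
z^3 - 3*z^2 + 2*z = z*(z - 2)*(z - 1)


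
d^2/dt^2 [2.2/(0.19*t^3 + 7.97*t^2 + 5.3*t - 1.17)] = (-(2.508*t + 35.068)*(0.19*t^3 + 7.97*t^2 + 5.3*t - 1.17) + 2.2*(0.57*t^2 + 15.94*t + 5.3)*(1.14*t^2 + 31.88*t + 10.6))/(0.19*t^3 + 7.97*t^2 + 5.3*t - 1.17)^3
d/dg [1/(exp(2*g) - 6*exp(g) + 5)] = 2*(3 - exp(g))*exp(g)/(exp(2*g) - 6*exp(g) + 5)^2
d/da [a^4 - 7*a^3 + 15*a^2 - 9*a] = 4*a^3 - 21*a^2 + 30*a - 9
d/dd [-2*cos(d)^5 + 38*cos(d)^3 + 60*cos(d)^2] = 2*(5*cos(d)^3 - 57*cos(d) - 60)*sin(d)*cos(d)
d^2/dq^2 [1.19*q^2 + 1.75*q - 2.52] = 2.38000000000000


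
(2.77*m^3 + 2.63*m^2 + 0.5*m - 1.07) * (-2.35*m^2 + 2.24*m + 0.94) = -6.5095*m^5 + 0.0243000000000002*m^4 + 7.32*m^3 + 6.1067*m^2 - 1.9268*m - 1.0058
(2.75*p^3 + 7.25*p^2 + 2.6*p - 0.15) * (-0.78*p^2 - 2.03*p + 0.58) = -2.145*p^5 - 11.2375*p^4 - 15.1505*p^3 - 0.956*p^2 + 1.8125*p - 0.087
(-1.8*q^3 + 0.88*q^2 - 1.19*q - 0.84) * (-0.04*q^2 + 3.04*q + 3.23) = 0.072*q^5 - 5.5072*q^4 - 3.0912*q^3 - 0.7416*q^2 - 6.3973*q - 2.7132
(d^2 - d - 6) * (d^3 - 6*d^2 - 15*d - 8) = d^5 - 7*d^4 - 15*d^3 + 43*d^2 + 98*d + 48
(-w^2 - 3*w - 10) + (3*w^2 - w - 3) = 2*w^2 - 4*w - 13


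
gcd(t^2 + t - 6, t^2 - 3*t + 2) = t - 2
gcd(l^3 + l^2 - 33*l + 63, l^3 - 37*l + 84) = l^2 + 4*l - 21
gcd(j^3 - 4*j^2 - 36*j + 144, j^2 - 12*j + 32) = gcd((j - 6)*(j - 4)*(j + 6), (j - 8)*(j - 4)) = j - 4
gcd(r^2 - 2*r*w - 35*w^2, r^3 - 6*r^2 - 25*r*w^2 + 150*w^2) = r + 5*w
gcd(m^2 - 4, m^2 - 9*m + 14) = m - 2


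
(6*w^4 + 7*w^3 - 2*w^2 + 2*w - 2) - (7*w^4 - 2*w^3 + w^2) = -w^4 + 9*w^3 - 3*w^2 + 2*w - 2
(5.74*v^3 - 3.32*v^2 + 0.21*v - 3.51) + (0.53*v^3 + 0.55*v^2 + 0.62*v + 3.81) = 6.27*v^3 - 2.77*v^2 + 0.83*v + 0.3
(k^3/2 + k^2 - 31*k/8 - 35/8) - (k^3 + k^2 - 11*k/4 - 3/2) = -k^3/2 - 9*k/8 - 23/8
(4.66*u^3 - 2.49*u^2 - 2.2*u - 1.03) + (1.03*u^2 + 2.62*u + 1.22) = 4.66*u^3 - 1.46*u^2 + 0.42*u + 0.19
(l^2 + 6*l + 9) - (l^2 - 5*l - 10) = 11*l + 19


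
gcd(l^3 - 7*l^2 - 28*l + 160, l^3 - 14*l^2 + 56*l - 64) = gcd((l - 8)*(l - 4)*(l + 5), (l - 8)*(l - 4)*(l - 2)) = l^2 - 12*l + 32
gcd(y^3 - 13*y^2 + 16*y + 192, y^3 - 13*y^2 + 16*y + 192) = y^3 - 13*y^2 + 16*y + 192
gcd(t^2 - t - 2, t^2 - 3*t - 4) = t + 1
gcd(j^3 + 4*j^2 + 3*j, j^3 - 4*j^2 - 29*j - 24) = j^2 + 4*j + 3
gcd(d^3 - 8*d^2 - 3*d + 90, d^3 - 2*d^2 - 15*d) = d^2 - 2*d - 15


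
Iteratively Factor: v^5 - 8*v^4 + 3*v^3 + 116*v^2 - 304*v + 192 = (v + 4)*(v^4 - 12*v^3 + 51*v^2 - 88*v + 48) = (v - 3)*(v + 4)*(v^3 - 9*v^2 + 24*v - 16) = (v - 3)*(v - 1)*(v + 4)*(v^2 - 8*v + 16) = (v - 4)*(v - 3)*(v - 1)*(v + 4)*(v - 4)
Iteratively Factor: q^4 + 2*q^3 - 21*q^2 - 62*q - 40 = (q + 2)*(q^3 - 21*q - 20) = (q - 5)*(q + 2)*(q^2 + 5*q + 4) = (q - 5)*(q + 1)*(q + 2)*(q + 4)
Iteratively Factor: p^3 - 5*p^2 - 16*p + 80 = (p + 4)*(p^2 - 9*p + 20) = (p - 5)*(p + 4)*(p - 4)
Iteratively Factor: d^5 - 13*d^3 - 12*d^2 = (d + 3)*(d^4 - 3*d^3 - 4*d^2) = (d + 1)*(d + 3)*(d^3 - 4*d^2) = d*(d + 1)*(d + 3)*(d^2 - 4*d) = d^2*(d + 1)*(d + 3)*(d - 4)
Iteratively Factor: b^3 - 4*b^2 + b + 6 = (b - 2)*(b^2 - 2*b - 3) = (b - 3)*(b - 2)*(b + 1)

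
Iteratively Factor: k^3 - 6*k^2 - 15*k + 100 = (k - 5)*(k^2 - k - 20) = (k - 5)*(k + 4)*(k - 5)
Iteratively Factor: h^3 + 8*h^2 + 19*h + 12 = (h + 4)*(h^2 + 4*h + 3) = (h + 3)*(h + 4)*(h + 1)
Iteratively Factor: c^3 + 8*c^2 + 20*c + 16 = (c + 4)*(c^2 + 4*c + 4) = (c + 2)*(c + 4)*(c + 2)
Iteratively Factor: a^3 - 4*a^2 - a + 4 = (a + 1)*(a^2 - 5*a + 4) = (a - 4)*(a + 1)*(a - 1)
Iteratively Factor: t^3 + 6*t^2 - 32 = (t + 4)*(t^2 + 2*t - 8) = (t + 4)^2*(t - 2)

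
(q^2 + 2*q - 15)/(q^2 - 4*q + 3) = (q + 5)/(q - 1)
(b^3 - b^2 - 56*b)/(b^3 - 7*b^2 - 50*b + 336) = b/(b - 6)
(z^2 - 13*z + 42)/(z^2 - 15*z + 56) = (z - 6)/(z - 8)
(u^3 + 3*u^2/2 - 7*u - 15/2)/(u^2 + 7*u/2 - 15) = (u^2 + 4*u + 3)/(u + 6)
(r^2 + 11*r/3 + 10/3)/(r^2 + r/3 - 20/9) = 3*(r + 2)/(3*r - 4)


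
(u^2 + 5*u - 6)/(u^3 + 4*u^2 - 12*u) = (u - 1)/(u*(u - 2))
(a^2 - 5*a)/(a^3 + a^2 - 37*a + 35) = a/(a^2 + 6*a - 7)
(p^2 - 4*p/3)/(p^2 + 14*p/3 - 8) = p/(p + 6)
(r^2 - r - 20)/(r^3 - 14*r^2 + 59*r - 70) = (r + 4)/(r^2 - 9*r + 14)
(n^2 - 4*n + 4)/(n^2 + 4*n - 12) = (n - 2)/(n + 6)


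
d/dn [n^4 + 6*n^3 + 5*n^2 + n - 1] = 4*n^3 + 18*n^2 + 10*n + 1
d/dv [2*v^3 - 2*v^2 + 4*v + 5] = 6*v^2 - 4*v + 4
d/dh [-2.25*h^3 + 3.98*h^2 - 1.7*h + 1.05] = -6.75*h^2 + 7.96*h - 1.7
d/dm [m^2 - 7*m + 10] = 2*m - 7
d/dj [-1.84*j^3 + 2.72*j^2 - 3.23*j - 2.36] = -5.52*j^2 + 5.44*j - 3.23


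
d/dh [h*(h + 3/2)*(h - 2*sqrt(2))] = 3*h^2 - 4*sqrt(2)*h + 3*h - 3*sqrt(2)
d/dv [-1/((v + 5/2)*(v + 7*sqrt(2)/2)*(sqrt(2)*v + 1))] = 4*(sqrt(2)*(2*v + 5)*(2*v + 7*sqrt(2)) + 2*(2*v + 5)*(sqrt(2)*v + 1) + 2*(2*v + 7*sqrt(2))*(sqrt(2)*v + 1))/((2*v + 5)^2*(2*v + 7*sqrt(2))^2*(sqrt(2)*v + 1)^2)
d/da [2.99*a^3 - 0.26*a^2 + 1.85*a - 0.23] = 8.97*a^2 - 0.52*a + 1.85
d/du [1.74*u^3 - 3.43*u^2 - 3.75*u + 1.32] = 5.22*u^2 - 6.86*u - 3.75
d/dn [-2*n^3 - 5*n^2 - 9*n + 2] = -6*n^2 - 10*n - 9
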